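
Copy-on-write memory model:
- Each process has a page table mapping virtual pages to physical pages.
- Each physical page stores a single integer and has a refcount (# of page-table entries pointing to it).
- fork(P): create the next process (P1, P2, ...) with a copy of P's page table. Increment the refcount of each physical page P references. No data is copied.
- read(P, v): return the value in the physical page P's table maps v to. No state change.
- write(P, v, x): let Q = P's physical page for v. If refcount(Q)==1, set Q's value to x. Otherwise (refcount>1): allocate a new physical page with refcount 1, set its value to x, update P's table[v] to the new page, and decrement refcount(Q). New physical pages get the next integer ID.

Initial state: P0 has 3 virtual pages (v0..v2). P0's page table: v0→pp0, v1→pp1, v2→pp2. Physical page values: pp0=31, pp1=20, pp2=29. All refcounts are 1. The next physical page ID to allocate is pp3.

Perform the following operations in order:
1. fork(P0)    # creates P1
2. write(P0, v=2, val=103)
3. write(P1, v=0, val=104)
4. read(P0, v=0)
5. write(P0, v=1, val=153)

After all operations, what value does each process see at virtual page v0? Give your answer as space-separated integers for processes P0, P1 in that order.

Answer: 31 104

Derivation:
Op 1: fork(P0) -> P1. 3 ppages; refcounts: pp0:2 pp1:2 pp2:2
Op 2: write(P0, v2, 103). refcount(pp2)=2>1 -> COPY to pp3. 4 ppages; refcounts: pp0:2 pp1:2 pp2:1 pp3:1
Op 3: write(P1, v0, 104). refcount(pp0)=2>1 -> COPY to pp4. 5 ppages; refcounts: pp0:1 pp1:2 pp2:1 pp3:1 pp4:1
Op 4: read(P0, v0) -> 31. No state change.
Op 5: write(P0, v1, 153). refcount(pp1)=2>1 -> COPY to pp5. 6 ppages; refcounts: pp0:1 pp1:1 pp2:1 pp3:1 pp4:1 pp5:1
P0: v0 -> pp0 = 31
P1: v0 -> pp4 = 104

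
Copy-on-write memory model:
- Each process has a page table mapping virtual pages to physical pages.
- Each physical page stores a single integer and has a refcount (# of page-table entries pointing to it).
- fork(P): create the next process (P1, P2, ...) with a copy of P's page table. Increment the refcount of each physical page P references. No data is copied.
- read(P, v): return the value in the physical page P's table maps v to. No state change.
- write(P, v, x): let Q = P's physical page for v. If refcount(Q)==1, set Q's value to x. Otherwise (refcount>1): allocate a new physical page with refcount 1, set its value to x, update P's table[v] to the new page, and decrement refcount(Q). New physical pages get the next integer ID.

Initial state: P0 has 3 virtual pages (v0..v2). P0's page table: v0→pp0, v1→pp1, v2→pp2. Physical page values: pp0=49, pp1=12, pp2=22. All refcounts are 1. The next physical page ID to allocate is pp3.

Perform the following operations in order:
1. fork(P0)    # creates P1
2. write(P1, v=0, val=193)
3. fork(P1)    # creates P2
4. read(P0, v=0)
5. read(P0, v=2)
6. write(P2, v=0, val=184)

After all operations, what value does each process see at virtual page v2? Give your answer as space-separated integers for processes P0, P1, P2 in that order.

Op 1: fork(P0) -> P1. 3 ppages; refcounts: pp0:2 pp1:2 pp2:2
Op 2: write(P1, v0, 193). refcount(pp0)=2>1 -> COPY to pp3. 4 ppages; refcounts: pp0:1 pp1:2 pp2:2 pp3:1
Op 3: fork(P1) -> P2. 4 ppages; refcounts: pp0:1 pp1:3 pp2:3 pp3:2
Op 4: read(P0, v0) -> 49. No state change.
Op 5: read(P0, v2) -> 22. No state change.
Op 6: write(P2, v0, 184). refcount(pp3)=2>1 -> COPY to pp4. 5 ppages; refcounts: pp0:1 pp1:3 pp2:3 pp3:1 pp4:1
P0: v2 -> pp2 = 22
P1: v2 -> pp2 = 22
P2: v2 -> pp2 = 22

Answer: 22 22 22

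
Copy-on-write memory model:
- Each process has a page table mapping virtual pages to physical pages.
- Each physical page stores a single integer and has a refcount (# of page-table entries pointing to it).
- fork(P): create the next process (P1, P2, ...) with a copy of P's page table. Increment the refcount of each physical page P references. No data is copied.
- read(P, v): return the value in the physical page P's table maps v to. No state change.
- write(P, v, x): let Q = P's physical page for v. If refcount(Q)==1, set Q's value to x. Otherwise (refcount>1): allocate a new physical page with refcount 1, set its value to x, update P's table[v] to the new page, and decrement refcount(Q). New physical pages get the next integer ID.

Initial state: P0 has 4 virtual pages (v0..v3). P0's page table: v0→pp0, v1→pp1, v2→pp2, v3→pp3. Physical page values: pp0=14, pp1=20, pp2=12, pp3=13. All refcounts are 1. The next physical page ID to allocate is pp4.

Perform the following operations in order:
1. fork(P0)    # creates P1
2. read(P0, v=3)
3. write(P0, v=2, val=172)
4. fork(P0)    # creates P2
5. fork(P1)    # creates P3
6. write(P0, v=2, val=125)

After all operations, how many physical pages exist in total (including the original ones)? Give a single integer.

Op 1: fork(P0) -> P1. 4 ppages; refcounts: pp0:2 pp1:2 pp2:2 pp3:2
Op 2: read(P0, v3) -> 13. No state change.
Op 3: write(P0, v2, 172). refcount(pp2)=2>1 -> COPY to pp4. 5 ppages; refcounts: pp0:2 pp1:2 pp2:1 pp3:2 pp4:1
Op 4: fork(P0) -> P2. 5 ppages; refcounts: pp0:3 pp1:3 pp2:1 pp3:3 pp4:2
Op 5: fork(P1) -> P3. 5 ppages; refcounts: pp0:4 pp1:4 pp2:2 pp3:4 pp4:2
Op 6: write(P0, v2, 125). refcount(pp4)=2>1 -> COPY to pp5. 6 ppages; refcounts: pp0:4 pp1:4 pp2:2 pp3:4 pp4:1 pp5:1

Answer: 6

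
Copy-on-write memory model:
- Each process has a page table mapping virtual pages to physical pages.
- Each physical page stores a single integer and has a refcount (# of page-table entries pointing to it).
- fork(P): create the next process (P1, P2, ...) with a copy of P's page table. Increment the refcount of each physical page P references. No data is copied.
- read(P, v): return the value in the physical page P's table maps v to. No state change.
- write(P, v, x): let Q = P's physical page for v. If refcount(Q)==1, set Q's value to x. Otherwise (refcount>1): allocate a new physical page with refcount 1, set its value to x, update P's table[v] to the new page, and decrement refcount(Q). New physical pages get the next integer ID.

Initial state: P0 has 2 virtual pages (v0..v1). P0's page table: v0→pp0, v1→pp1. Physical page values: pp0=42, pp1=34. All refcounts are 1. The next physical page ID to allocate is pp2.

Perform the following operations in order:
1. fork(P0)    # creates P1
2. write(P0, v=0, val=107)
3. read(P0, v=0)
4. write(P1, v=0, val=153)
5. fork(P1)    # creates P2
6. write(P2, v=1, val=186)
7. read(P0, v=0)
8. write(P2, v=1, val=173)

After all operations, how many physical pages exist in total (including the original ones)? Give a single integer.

Op 1: fork(P0) -> P1. 2 ppages; refcounts: pp0:2 pp1:2
Op 2: write(P0, v0, 107). refcount(pp0)=2>1 -> COPY to pp2. 3 ppages; refcounts: pp0:1 pp1:2 pp2:1
Op 3: read(P0, v0) -> 107. No state change.
Op 4: write(P1, v0, 153). refcount(pp0)=1 -> write in place. 3 ppages; refcounts: pp0:1 pp1:2 pp2:1
Op 5: fork(P1) -> P2. 3 ppages; refcounts: pp0:2 pp1:3 pp2:1
Op 6: write(P2, v1, 186). refcount(pp1)=3>1 -> COPY to pp3. 4 ppages; refcounts: pp0:2 pp1:2 pp2:1 pp3:1
Op 7: read(P0, v0) -> 107. No state change.
Op 8: write(P2, v1, 173). refcount(pp3)=1 -> write in place. 4 ppages; refcounts: pp0:2 pp1:2 pp2:1 pp3:1

Answer: 4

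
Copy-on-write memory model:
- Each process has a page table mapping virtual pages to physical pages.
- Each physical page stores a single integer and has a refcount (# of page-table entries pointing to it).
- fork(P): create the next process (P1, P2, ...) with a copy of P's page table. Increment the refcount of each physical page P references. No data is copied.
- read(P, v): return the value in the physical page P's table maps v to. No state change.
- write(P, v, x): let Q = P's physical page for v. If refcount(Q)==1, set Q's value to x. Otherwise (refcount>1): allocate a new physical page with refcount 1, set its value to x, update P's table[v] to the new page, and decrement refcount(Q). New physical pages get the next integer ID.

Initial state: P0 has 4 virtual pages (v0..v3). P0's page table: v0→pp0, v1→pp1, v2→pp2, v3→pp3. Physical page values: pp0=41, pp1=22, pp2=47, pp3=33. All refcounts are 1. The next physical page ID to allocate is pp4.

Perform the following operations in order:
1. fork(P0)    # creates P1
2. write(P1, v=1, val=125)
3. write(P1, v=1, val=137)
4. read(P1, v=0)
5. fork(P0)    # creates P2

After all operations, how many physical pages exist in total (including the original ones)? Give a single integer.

Answer: 5

Derivation:
Op 1: fork(P0) -> P1. 4 ppages; refcounts: pp0:2 pp1:2 pp2:2 pp3:2
Op 2: write(P1, v1, 125). refcount(pp1)=2>1 -> COPY to pp4. 5 ppages; refcounts: pp0:2 pp1:1 pp2:2 pp3:2 pp4:1
Op 3: write(P1, v1, 137). refcount(pp4)=1 -> write in place. 5 ppages; refcounts: pp0:2 pp1:1 pp2:2 pp3:2 pp4:1
Op 4: read(P1, v0) -> 41. No state change.
Op 5: fork(P0) -> P2. 5 ppages; refcounts: pp0:3 pp1:2 pp2:3 pp3:3 pp4:1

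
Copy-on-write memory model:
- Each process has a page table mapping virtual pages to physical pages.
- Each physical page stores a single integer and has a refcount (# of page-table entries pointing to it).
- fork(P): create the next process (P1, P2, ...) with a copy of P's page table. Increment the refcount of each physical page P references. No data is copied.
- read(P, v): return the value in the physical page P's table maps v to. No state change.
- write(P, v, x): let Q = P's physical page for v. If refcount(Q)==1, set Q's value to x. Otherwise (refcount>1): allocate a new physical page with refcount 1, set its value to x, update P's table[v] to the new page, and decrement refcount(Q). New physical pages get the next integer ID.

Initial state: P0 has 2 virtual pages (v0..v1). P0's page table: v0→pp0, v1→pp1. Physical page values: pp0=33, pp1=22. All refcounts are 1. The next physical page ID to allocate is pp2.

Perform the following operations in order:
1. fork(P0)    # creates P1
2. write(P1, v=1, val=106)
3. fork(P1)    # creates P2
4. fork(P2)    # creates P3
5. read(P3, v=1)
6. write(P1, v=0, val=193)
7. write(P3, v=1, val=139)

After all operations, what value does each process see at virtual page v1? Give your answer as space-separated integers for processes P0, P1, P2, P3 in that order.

Op 1: fork(P0) -> P1. 2 ppages; refcounts: pp0:2 pp1:2
Op 2: write(P1, v1, 106). refcount(pp1)=2>1 -> COPY to pp2. 3 ppages; refcounts: pp0:2 pp1:1 pp2:1
Op 3: fork(P1) -> P2. 3 ppages; refcounts: pp0:3 pp1:1 pp2:2
Op 4: fork(P2) -> P3. 3 ppages; refcounts: pp0:4 pp1:1 pp2:3
Op 5: read(P3, v1) -> 106. No state change.
Op 6: write(P1, v0, 193). refcount(pp0)=4>1 -> COPY to pp3. 4 ppages; refcounts: pp0:3 pp1:1 pp2:3 pp3:1
Op 7: write(P3, v1, 139). refcount(pp2)=3>1 -> COPY to pp4. 5 ppages; refcounts: pp0:3 pp1:1 pp2:2 pp3:1 pp4:1
P0: v1 -> pp1 = 22
P1: v1 -> pp2 = 106
P2: v1 -> pp2 = 106
P3: v1 -> pp4 = 139

Answer: 22 106 106 139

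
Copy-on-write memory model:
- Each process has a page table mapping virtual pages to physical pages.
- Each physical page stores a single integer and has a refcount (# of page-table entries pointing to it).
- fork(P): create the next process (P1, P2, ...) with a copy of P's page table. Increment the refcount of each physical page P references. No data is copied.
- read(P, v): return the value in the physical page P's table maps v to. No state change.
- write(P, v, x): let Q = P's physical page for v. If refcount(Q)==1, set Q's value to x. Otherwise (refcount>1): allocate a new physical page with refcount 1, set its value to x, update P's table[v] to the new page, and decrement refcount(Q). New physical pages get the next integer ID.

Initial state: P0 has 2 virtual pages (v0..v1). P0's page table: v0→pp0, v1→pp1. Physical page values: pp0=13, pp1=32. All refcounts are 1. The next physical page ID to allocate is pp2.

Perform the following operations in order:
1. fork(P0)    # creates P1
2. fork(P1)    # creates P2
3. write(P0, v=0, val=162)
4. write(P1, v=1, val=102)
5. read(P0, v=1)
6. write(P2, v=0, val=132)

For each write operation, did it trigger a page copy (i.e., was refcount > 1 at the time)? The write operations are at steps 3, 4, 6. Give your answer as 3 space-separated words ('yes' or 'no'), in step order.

Op 1: fork(P0) -> P1. 2 ppages; refcounts: pp0:2 pp1:2
Op 2: fork(P1) -> P2. 2 ppages; refcounts: pp0:3 pp1:3
Op 3: write(P0, v0, 162). refcount(pp0)=3>1 -> COPY to pp2. 3 ppages; refcounts: pp0:2 pp1:3 pp2:1
Op 4: write(P1, v1, 102). refcount(pp1)=3>1 -> COPY to pp3. 4 ppages; refcounts: pp0:2 pp1:2 pp2:1 pp3:1
Op 5: read(P0, v1) -> 32. No state change.
Op 6: write(P2, v0, 132). refcount(pp0)=2>1 -> COPY to pp4. 5 ppages; refcounts: pp0:1 pp1:2 pp2:1 pp3:1 pp4:1

yes yes yes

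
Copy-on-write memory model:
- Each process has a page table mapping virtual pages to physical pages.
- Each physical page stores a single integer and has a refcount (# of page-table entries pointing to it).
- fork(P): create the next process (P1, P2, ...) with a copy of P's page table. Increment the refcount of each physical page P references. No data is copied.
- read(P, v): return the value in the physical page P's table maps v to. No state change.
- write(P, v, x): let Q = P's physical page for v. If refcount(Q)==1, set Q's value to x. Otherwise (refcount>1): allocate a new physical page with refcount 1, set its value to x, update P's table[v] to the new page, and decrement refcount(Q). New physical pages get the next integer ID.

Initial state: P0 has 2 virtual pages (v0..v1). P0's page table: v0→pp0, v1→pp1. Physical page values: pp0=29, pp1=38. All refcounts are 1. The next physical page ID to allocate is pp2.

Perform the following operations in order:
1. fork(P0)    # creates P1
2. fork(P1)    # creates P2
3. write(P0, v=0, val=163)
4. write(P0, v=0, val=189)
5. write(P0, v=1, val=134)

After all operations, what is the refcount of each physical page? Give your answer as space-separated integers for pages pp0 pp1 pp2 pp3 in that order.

Op 1: fork(P0) -> P1. 2 ppages; refcounts: pp0:2 pp1:2
Op 2: fork(P1) -> P2. 2 ppages; refcounts: pp0:3 pp1:3
Op 3: write(P0, v0, 163). refcount(pp0)=3>1 -> COPY to pp2. 3 ppages; refcounts: pp0:2 pp1:3 pp2:1
Op 4: write(P0, v0, 189). refcount(pp2)=1 -> write in place. 3 ppages; refcounts: pp0:2 pp1:3 pp2:1
Op 5: write(P0, v1, 134). refcount(pp1)=3>1 -> COPY to pp3. 4 ppages; refcounts: pp0:2 pp1:2 pp2:1 pp3:1

Answer: 2 2 1 1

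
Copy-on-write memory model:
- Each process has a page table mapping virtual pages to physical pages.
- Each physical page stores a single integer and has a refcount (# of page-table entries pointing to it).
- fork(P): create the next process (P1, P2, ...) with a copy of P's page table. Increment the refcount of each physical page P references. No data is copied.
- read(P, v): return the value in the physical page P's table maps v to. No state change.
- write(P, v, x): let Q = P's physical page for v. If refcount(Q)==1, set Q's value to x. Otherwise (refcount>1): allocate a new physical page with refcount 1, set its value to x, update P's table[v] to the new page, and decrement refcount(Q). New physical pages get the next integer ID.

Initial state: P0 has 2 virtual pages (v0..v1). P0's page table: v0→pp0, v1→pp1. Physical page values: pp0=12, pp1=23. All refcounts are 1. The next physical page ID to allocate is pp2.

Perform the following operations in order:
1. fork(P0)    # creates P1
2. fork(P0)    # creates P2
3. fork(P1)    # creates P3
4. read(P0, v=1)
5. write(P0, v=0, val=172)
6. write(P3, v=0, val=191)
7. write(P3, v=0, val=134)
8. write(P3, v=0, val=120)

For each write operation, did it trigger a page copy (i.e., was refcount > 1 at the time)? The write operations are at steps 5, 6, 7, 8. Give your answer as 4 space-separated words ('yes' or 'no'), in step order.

Op 1: fork(P0) -> P1. 2 ppages; refcounts: pp0:2 pp1:2
Op 2: fork(P0) -> P2. 2 ppages; refcounts: pp0:3 pp1:3
Op 3: fork(P1) -> P3. 2 ppages; refcounts: pp0:4 pp1:4
Op 4: read(P0, v1) -> 23. No state change.
Op 5: write(P0, v0, 172). refcount(pp0)=4>1 -> COPY to pp2. 3 ppages; refcounts: pp0:3 pp1:4 pp2:1
Op 6: write(P3, v0, 191). refcount(pp0)=3>1 -> COPY to pp3. 4 ppages; refcounts: pp0:2 pp1:4 pp2:1 pp3:1
Op 7: write(P3, v0, 134). refcount(pp3)=1 -> write in place. 4 ppages; refcounts: pp0:2 pp1:4 pp2:1 pp3:1
Op 8: write(P3, v0, 120). refcount(pp3)=1 -> write in place. 4 ppages; refcounts: pp0:2 pp1:4 pp2:1 pp3:1

yes yes no no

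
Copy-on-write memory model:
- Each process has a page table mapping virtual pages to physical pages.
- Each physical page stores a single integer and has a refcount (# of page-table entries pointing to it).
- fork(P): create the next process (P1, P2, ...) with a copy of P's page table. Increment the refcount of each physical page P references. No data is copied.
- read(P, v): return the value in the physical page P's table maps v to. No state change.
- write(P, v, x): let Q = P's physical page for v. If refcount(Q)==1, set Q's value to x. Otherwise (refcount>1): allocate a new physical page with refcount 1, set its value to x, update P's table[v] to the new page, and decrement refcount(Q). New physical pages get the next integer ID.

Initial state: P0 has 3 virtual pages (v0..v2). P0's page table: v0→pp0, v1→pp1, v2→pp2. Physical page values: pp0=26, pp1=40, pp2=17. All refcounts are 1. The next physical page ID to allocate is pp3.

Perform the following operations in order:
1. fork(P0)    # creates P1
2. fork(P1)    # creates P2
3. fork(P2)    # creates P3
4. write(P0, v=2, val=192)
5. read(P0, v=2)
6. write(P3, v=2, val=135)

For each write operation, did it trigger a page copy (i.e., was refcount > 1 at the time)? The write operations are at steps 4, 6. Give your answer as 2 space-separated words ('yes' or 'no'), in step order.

Op 1: fork(P0) -> P1. 3 ppages; refcounts: pp0:2 pp1:2 pp2:2
Op 2: fork(P1) -> P2. 3 ppages; refcounts: pp0:3 pp1:3 pp2:3
Op 3: fork(P2) -> P3. 3 ppages; refcounts: pp0:4 pp1:4 pp2:4
Op 4: write(P0, v2, 192). refcount(pp2)=4>1 -> COPY to pp3. 4 ppages; refcounts: pp0:4 pp1:4 pp2:3 pp3:1
Op 5: read(P0, v2) -> 192. No state change.
Op 6: write(P3, v2, 135). refcount(pp2)=3>1 -> COPY to pp4. 5 ppages; refcounts: pp0:4 pp1:4 pp2:2 pp3:1 pp4:1

yes yes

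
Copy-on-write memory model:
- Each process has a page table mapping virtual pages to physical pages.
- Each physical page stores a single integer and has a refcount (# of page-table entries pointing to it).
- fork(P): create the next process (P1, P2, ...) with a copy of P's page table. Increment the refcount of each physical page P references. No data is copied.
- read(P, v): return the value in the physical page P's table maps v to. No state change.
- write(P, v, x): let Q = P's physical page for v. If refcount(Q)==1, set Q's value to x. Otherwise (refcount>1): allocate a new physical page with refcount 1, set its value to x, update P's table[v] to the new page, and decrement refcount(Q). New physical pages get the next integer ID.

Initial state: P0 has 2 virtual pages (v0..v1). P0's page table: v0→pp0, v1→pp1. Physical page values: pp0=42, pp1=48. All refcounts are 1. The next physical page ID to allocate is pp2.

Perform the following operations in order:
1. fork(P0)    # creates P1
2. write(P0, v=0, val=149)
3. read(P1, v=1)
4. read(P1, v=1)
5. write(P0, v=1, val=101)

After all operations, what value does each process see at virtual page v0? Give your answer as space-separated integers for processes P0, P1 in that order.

Op 1: fork(P0) -> P1. 2 ppages; refcounts: pp0:2 pp1:2
Op 2: write(P0, v0, 149). refcount(pp0)=2>1 -> COPY to pp2. 3 ppages; refcounts: pp0:1 pp1:2 pp2:1
Op 3: read(P1, v1) -> 48. No state change.
Op 4: read(P1, v1) -> 48. No state change.
Op 5: write(P0, v1, 101). refcount(pp1)=2>1 -> COPY to pp3. 4 ppages; refcounts: pp0:1 pp1:1 pp2:1 pp3:1
P0: v0 -> pp2 = 149
P1: v0 -> pp0 = 42

Answer: 149 42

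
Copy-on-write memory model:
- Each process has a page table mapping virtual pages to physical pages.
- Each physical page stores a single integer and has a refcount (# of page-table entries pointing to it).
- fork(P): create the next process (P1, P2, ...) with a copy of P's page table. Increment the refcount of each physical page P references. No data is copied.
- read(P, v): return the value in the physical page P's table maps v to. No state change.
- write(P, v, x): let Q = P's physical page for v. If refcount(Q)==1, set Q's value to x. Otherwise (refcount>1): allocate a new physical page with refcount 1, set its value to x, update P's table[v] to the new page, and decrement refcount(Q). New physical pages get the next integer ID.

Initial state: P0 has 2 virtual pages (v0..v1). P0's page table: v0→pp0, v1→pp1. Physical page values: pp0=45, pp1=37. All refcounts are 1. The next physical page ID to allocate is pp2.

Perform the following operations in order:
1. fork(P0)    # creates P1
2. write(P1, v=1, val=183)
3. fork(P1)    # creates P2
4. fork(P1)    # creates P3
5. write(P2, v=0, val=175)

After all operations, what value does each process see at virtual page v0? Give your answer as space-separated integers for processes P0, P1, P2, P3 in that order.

Op 1: fork(P0) -> P1. 2 ppages; refcounts: pp0:2 pp1:2
Op 2: write(P1, v1, 183). refcount(pp1)=2>1 -> COPY to pp2. 3 ppages; refcounts: pp0:2 pp1:1 pp2:1
Op 3: fork(P1) -> P2. 3 ppages; refcounts: pp0:3 pp1:1 pp2:2
Op 4: fork(P1) -> P3. 3 ppages; refcounts: pp0:4 pp1:1 pp2:3
Op 5: write(P2, v0, 175). refcount(pp0)=4>1 -> COPY to pp3. 4 ppages; refcounts: pp0:3 pp1:1 pp2:3 pp3:1
P0: v0 -> pp0 = 45
P1: v0 -> pp0 = 45
P2: v0 -> pp3 = 175
P3: v0 -> pp0 = 45

Answer: 45 45 175 45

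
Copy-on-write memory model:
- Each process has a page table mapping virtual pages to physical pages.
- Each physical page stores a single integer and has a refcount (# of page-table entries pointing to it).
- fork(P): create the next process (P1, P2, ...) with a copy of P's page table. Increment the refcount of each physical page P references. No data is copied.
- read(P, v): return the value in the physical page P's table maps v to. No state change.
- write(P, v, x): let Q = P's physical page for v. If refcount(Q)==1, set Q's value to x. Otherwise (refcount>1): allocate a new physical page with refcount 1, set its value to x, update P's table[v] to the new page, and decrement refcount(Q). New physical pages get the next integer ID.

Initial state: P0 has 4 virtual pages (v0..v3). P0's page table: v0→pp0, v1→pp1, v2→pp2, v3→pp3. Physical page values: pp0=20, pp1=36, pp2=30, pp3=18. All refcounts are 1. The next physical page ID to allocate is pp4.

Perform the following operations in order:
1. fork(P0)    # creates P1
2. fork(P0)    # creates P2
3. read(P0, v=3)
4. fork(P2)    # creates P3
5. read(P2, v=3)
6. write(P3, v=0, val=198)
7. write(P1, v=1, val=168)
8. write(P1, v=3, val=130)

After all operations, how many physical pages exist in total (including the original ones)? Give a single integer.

Answer: 7

Derivation:
Op 1: fork(P0) -> P1. 4 ppages; refcounts: pp0:2 pp1:2 pp2:2 pp3:2
Op 2: fork(P0) -> P2. 4 ppages; refcounts: pp0:3 pp1:3 pp2:3 pp3:3
Op 3: read(P0, v3) -> 18. No state change.
Op 4: fork(P2) -> P3. 4 ppages; refcounts: pp0:4 pp1:4 pp2:4 pp3:4
Op 5: read(P2, v3) -> 18. No state change.
Op 6: write(P3, v0, 198). refcount(pp0)=4>1 -> COPY to pp4. 5 ppages; refcounts: pp0:3 pp1:4 pp2:4 pp3:4 pp4:1
Op 7: write(P1, v1, 168). refcount(pp1)=4>1 -> COPY to pp5. 6 ppages; refcounts: pp0:3 pp1:3 pp2:4 pp3:4 pp4:1 pp5:1
Op 8: write(P1, v3, 130). refcount(pp3)=4>1 -> COPY to pp6. 7 ppages; refcounts: pp0:3 pp1:3 pp2:4 pp3:3 pp4:1 pp5:1 pp6:1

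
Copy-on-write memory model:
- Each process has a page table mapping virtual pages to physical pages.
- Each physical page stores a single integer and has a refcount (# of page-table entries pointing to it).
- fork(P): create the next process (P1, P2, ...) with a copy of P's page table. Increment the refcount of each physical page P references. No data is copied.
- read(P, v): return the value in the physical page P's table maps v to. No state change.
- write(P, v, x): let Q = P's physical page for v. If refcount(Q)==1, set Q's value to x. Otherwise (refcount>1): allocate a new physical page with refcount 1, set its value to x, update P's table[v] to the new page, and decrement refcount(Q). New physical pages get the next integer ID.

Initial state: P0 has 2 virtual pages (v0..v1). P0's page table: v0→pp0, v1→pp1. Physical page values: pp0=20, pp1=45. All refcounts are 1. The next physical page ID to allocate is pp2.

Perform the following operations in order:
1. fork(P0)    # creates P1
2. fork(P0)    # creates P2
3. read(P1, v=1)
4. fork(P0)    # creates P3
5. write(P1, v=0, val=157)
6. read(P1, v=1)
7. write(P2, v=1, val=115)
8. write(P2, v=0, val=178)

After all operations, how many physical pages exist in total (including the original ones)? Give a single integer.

Answer: 5

Derivation:
Op 1: fork(P0) -> P1. 2 ppages; refcounts: pp0:2 pp1:2
Op 2: fork(P0) -> P2. 2 ppages; refcounts: pp0:3 pp1:3
Op 3: read(P1, v1) -> 45. No state change.
Op 4: fork(P0) -> P3. 2 ppages; refcounts: pp0:4 pp1:4
Op 5: write(P1, v0, 157). refcount(pp0)=4>1 -> COPY to pp2. 3 ppages; refcounts: pp0:3 pp1:4 pp2:1
Op 6: read(P1, v1) -> 45. No state change.
Op 7: write(P2, v1, 115). refcount(pp1)=4>1 -> COPY to pp3. 4 ppages; refcounts: pp0:3 pp1:3 pp2:1 pp3:1
Op 8: write(P2, v0, 178). refcount(pp0)=3>1 -> COPY to pp4. 5 ppages; refcounts: pp0:2 pp1:3 pp2:1 pp3:1 pp4:1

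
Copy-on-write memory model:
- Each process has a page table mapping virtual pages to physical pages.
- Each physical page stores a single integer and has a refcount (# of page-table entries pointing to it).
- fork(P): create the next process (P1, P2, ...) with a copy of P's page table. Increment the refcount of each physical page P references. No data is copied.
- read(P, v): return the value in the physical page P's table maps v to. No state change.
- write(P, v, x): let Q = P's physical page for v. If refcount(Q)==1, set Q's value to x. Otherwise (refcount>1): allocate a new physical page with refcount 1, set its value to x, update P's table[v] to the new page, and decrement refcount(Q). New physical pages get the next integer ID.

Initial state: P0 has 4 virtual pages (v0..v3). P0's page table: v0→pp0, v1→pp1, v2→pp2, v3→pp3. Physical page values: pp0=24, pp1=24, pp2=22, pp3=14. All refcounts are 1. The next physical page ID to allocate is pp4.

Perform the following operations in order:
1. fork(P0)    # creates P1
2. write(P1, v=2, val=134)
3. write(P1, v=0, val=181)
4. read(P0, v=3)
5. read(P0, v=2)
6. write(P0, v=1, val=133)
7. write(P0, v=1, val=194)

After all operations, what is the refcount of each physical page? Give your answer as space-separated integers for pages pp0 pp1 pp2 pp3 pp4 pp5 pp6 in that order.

Op 1: fork(P0) -> P1. 4 ppages; refcounts: pp0:2 pp1:2 pp2:2 pp3:2
Op 2: write(P1, v2, 134). refcount(pp2)=2>1 -> COPY to pp4. 5 ppages; refcounts: pp0:2 pp1:2 pp2:1 pp3:2 pp4:1
Op 3: write(P1, v0, 181). refcount(pp0)=2>1 -> COPY to pp5. 6 ppages; refcounts: pp0:1 pp1:2 pp2:1 pp3:2 pp4:1 pp5:1
Op 4: read(P0, v3) -> 14. No state change.
Op 5: read(P0, v2) -> 22. No state change.
Op 6: write(P0, v1, 133). refcount(pp1)=2>1 -> COPY to pp6. 7 ppages; refcounts: pp0:1 pp1:1 pp2:1 pp3:2 pp4:1 pp5:1 pp6:1
Op 7: write(P0, v1, 194). refcount(pp6)=1 -> write in place. 7 ppages; refcounts: pp0:1 pp1:1 pp2:1 pp3:2 pp4:1 pp5:1 pp6:1

Answer: 1 1 1 2 1 1 1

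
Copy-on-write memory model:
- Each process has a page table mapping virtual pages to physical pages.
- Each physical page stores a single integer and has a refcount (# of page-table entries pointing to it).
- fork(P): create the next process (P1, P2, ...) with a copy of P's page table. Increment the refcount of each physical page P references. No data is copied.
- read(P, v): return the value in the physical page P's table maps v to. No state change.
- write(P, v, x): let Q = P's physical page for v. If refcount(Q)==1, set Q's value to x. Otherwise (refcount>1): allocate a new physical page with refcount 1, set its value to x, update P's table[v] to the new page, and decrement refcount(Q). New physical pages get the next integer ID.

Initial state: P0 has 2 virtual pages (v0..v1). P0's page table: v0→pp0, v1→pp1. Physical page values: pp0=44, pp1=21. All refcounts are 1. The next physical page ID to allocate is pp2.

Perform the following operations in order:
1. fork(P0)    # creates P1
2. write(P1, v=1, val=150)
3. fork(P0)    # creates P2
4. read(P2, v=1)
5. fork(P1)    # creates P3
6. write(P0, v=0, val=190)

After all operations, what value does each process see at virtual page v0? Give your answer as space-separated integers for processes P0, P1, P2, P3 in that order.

Answer: 190 44 44 44

Derivation:
Op 1: fork(P0) -> P1. 2 ppages; refcounts: pp0:2 pp1:2
Op 2: write(P1, v1, 150). refcount(pp1)=2>1 -> COPY to pp2. 3 ppages; refcounts: pp0:2 pp1:1 pp2:1
Op 3: fork(P0) -> P2. 3 ppages; refcounts: pp0:3 pp1:2 pp2:1
Op 4: read(P2, v1) -> 21. No state change.
Op 5: fork(P1) -> P3. 3 ppages; refcounts: pp0:4 pp1:2 pp2:2
Op 6: write(P0, v0, 190). refcount(pp0)=4>1 -> COPY to pp3. 4 ppages; refcounts: pp0:3 pp1:2 pp2:2 pp3:1
P0: v0 -> pp3 = 190
P1: v0 -> pp0 = 44
P2: v0 -> pp0 = 44
P3: v0 -> pp0 = 44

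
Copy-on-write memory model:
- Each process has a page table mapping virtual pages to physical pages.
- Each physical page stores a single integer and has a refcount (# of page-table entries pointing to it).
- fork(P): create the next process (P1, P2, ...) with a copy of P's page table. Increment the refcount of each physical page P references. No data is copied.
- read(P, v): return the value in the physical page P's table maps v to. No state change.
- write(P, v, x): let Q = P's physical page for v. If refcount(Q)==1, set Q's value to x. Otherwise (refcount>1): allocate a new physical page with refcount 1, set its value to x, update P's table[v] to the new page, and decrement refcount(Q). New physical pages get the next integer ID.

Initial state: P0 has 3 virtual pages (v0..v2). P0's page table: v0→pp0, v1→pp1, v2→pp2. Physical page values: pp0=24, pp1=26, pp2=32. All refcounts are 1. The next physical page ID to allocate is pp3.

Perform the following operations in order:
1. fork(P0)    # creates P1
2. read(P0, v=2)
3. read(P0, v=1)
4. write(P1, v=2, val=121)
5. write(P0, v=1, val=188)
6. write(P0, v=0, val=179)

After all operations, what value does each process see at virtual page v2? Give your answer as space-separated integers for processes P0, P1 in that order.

Op 1: fork(P0) -> P1. 3 ppages; refcounts: pp0:2 pp1:2 pp2:2
Op 2: read(P0, v2) -> 32. No state change.
Op 3: read(P0, v1) -> 26. No state change.
Op 4: write(P1, v2, 121). refcount(pp2)=2>1 -> COPY to pp3. 4 ppages; refcounts: pp0:2 pp1:2 pp2:1 pp3:1
Op 5: write(P0, v1, 188). refcount(pp1)=2>1 -> COPY to pp4. 5 ppages; refcounts: pp0:2 pp1:1 pp2:1 pp3:1 pp4:1
Op 6: write(P0, v0, 179). refcount(pp0)=2>1 -> COPY to pp5. 6 ppages; refcounts: pp0:1 pp1:1 pp2:1 pp3:1 pp4:1 pp5:1
P0: v2 -> pp2 = 32
P1: v2 -> pp3 = 121

Answer: 32 121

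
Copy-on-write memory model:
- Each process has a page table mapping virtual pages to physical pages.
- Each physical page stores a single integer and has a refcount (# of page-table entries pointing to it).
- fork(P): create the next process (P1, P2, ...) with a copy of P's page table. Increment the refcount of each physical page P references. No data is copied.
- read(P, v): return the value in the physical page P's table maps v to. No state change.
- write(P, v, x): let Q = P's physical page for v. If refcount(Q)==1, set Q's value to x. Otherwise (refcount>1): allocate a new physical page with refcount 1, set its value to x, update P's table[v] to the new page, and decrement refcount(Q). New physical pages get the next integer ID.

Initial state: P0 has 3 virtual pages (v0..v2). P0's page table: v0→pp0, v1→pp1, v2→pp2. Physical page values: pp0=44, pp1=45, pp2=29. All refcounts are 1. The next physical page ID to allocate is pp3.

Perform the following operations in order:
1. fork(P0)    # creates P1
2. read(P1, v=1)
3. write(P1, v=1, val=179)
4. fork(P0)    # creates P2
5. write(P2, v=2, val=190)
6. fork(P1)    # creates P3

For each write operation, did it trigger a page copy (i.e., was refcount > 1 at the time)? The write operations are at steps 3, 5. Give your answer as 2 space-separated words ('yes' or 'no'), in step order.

Op 1: fork(P0) -> P1. 3 ppages; refcounts: pp0:2 pp1:2 pp2:2
Op 2: read(P1, v1) -> 45. No state change.
Op 3: write(P1, v1, 179). refcount(pp1)=2>1 -> COPY to pp3. 4 ppages; refcounts: pp0:2 pp1:1 pp2:2 pp3:1
Op 4: fork(P0) -> P2. 4 ppages; refcounts: pp0:3 pp1:2 pp2:3 pp3:1
Op 5: write(P2, v2, 190). refcount(pp2)=3>1 -> COPY to pp4. 5 ppages; refcounts: pp0:3 pp1:2 pp2:2 pp3:1 pp4:1
Op 6: fork(P1) -> P3. 5 ppages; refcounts: pp0:4 pp1:2 pp2:3 pp3:2 pp4:1

yes yes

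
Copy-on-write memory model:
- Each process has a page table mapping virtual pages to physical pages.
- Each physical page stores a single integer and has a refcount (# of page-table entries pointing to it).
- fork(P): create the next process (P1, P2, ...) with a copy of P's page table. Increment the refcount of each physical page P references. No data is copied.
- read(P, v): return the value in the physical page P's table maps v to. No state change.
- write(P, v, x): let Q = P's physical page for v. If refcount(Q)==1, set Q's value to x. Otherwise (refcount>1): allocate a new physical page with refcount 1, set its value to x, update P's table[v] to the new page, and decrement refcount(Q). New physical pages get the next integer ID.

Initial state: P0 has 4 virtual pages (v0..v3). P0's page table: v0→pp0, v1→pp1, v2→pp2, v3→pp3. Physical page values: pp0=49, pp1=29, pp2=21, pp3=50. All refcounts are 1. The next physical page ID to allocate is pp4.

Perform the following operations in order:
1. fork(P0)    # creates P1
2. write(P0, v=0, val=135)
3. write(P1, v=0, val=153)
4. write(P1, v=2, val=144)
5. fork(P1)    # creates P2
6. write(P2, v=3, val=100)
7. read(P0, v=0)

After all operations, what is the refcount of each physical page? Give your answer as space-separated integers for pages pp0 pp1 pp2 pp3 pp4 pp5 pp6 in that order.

Op 1: fork(P0) -> P1. 4 ppages; refcounts: pp0:2 pp1:2 pp2:2 pp3:2
Op 2: write(P0, v0, 135). refcount(pp0)=2>1 -> COPY to pp4. 5 ppages; refcounts: pp0:1 pp1:2 pp2:2 pp3:2 pp4:1
Op 3: write(P1, v0, 153). refcount(pp0)=1 -> write in place. 5 ppages; refcounts: pp0:1 pp1:2 pp2:2 pp3:2 pp4:1
Op 4: write(P1, v2, 144). refcount(pp2)=2>1 -> COPY to pp5. 6 ppages; refcounts: pp0:1 pp1:2 pp2:1 pp3:2 pp4:1 pp5:1
Op 5: fork(P1) -> P2. 6 ppages; refcounts: pp0:2 pp1:3 pp2:1 pp3:3 pp4:1 pp5:2
Op 6: write(P2, v3, 100). refcount(pp3)=3>1 -> COPY to pp6. 7 ppages; refcounts: pp0:2 pp1:3 pp2:1 pp3:2 pp4:1 pp5:2 pp6:1
Op 7: read(P0, v0) -> 135. No state change.

Answer: 2 3 1 2 1 2 1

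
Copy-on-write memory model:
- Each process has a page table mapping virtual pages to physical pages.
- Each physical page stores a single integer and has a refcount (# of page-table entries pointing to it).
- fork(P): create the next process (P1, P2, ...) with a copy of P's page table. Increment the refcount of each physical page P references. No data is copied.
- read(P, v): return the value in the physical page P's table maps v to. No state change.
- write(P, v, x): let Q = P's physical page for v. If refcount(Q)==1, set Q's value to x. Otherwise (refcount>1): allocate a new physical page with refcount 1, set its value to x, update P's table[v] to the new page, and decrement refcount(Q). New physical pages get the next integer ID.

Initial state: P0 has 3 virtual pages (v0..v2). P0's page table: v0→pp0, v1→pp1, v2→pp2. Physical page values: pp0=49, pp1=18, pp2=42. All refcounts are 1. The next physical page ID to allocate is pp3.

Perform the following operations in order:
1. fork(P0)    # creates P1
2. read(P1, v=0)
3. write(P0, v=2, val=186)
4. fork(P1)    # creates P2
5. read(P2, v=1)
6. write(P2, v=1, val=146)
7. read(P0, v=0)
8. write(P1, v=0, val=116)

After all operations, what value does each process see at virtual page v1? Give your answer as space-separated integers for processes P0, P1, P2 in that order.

Answer: 18 18 146

Derivation:
Op 1: fork(P0) -> P1. 3 ppages; refcounts: pp0:2 pp1:2 pp2:2
Op 2: read(P1, v0) -> 49. No state change.
Op 3: write(P0, v2, 186). refcount(pp2)=2>1 -> COPY to pp3. 4 ppages; refcounts: pp0:2 pp1:2 pp2:1 pp3:1
Op 4: fork(P1) -> P2. 4 ppages; refcounts: pp0:3 pp1:3 pp2:2 pp3:1
Op 5: read(P2, v1) -> 18. No state change.
Op 6: write(P2, v1, 146). refcount(pp1)=3>1 -> COPY to pp4. 5 ppages; refcounts: pp0:3 pp1:2 pp2:2 pp3:1 pp4:1
Op 7: read(P0, v0) -> 49. No state change.
Op 8: write(P1, v0, 116). refcount(pp0)=3>1 -> COPY to pp5. 6 ppages; refcounts: pp0:2 pp1:2 pp2:2 pp3:1 pp4:1 pp5:1
P0: v1 -> pp1 = 18
P1: v1 -> pp1 = 18
P2: v1 -> pp4 = 146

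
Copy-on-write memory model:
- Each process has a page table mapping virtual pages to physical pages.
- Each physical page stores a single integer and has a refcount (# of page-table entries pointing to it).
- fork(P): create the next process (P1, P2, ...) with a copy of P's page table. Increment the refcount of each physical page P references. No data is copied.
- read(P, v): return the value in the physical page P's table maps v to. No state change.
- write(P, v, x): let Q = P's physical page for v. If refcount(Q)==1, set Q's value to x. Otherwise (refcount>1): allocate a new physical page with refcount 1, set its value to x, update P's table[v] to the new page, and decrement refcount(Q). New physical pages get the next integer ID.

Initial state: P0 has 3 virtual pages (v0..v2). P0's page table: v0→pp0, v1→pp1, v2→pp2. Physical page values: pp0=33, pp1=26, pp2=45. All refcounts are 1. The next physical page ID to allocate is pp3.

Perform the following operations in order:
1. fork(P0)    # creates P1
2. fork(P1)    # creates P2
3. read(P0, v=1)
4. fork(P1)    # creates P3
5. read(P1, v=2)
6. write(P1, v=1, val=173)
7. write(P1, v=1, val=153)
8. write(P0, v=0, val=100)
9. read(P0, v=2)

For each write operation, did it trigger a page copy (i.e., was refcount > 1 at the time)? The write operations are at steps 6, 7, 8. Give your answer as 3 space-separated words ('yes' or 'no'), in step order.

Op 1: fork(P0) -> P1. 3 ppages; refcounts: pp0:2 pp1:2 pp2:2
Op 2: fork(P1) -> P2. 3 ppages; refcounts: pp0:3 pp1:3 pp2:3
Op 3: read(P0, v1) -> 26. No state change.
Op 4: fork(P1) -> P3. 3 ppages; refcounts: pp0:4 pp1:4 pp2:4
Op 5: read(P1, v2) -> 45. No state change.
Op 6: write(P1, v1, 173). refcount(pp1)=4>1 -> COPY to pp3. 4 ppages; refcounts: pp0:4 pp1:3 pp2:4 pp3:1
Op 7: write(P1, v1, 153). refcount(pp3)=1 -> write in place. 4 ppages; refcounts: pp0:4 pp1:3 pp2:4 pp3:1
Op 8: write(P0, v0, 100). refcount(pp0)=4>1 -> COPY to pp4. 5 ppages; refcounts: pp0:3 pp1:3 pp2:4 pp3:1 pp4:1
Op 9: read(P0, v2) -> 45. No state change.

yes no yes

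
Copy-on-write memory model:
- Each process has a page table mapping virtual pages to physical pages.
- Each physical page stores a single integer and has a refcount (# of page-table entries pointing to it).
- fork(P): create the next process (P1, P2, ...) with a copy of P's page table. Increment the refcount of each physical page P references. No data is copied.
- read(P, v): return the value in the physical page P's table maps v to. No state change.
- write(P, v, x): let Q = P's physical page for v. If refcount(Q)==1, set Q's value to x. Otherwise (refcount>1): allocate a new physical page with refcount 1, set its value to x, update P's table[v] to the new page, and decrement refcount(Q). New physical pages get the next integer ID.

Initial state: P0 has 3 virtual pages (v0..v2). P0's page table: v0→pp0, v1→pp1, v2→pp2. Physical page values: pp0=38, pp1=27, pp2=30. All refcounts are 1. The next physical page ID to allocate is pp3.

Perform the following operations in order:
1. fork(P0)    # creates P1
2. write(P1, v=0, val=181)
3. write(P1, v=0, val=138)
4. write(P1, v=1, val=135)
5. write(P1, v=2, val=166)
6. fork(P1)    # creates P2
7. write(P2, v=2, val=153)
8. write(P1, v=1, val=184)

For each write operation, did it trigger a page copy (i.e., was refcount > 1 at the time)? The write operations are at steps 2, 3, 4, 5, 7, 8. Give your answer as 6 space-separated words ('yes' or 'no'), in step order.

Op 1: fork(P0) -> P1. 3 ppages; refcounts: pp0:2 pp1:2 pp2:2
Op 2: write(P1, v0, 181). refcount(pp0)=2>1 -> COPY to pp3. 4 ppages; refcounts: pp0:1 pp1:2 pp2:2 pp3:1
Op 3: write(P1, v0, 138). refcount(pp3)=1 -> write in place. 4 ppages; refcounts: pp0:1 pp1:2 pp2:2 pp3:1
Op 4: write(P1, v1, 135). refcount(pp1)=2>1 -> COPY to pp4. 5 ppages; refcounts: pp0:1 pp1:1 pp2:2 pp3:1 pp4:1
Op 5: write(P1, v2, 166). refcount(pp2)=2>1 -> COPY to pp5. 6 ppages; refcounts: pp0:1 pp1:1 pp2:1 pp3:1 pp4:1 pp5:1
Op 6: fork(P1) -> P2. 6 ppages; refcounts: pp0:1 pp1:1 pp2:1 pp3:2 pp4:2 pp5:2
Op 7: write(P2, v2, 153). refcount(pp5)=2>1 -> COPY to pp6. 7 ppages; refcounts: pp0:1 pp1:1 pp2:1 pp3:2 pp4:2 pp5:1 pp6:1
Op 8: write(P1, v1, 184). refcount(pp4)=2>1 -> COPY to pp7. 8 ppages; refcounts: pp0:1 pp1:1 pp2:1 pp3:2 pp4:1 pp5:1 pp6:1 pp7:1

yes no yes yes yes yes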